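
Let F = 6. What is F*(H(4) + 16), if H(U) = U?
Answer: 120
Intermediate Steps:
F*(H(4) + 16) = 6*(4 + 16) = 6*20 = 120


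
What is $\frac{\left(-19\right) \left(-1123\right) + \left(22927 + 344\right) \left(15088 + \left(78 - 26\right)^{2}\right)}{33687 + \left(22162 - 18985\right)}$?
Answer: $\frac{414058969}{36864} \approx 11232.0$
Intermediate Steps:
$\frac{\left(-19\right) \left(-1123\right) + \left(22927 + 344\right) \left(15088 + \left(78 - 26\right)^{2}\right)}{33687 + \left(22162 - 18985\right)} = \frac{21337 + 23271 \left(15088 + 52^{2}\right)}{33687 + \left(22162 - 18985\right)} = \frac{21337 + 23271 \left(15088 + 2704\right)}{33687 + 3177} = \frac{21337 + 23271 \cdot 17792}{36864} = \left(21337 + 414037632\right) \frac{1}{36864} = 414058969 \cdot \frac{1}{36864} = \frac{414058969}{36864}$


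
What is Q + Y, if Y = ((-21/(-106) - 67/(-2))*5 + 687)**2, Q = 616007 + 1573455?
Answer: 8206005039/2809 ≈ 2.9213e+6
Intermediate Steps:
Q = 2189462
Y = 2055806281/2809 (Y = ((-21*(-1/106) - 67*(-1/2))*5 + 687)**2 = ((21/106 + 67/2)*5 + 687)**2 = ((1786/53)*5 + 687)**2 = (8930/53 + 687)**2 = (45341/53)**2 = 2055806281/2809 ≈ 7.3186e+5)
Q + Y = 2189462 + 2055806281/2809 = 8206005039/2809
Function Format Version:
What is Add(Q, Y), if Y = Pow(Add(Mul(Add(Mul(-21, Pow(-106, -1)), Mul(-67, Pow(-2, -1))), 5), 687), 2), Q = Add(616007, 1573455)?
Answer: Rational(8206005039, 2809) ≈ 2.9213e+6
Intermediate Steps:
Q = 2189462
Y = Rational(2055806281, 2809) (Y = Pow(Add(Mul(Add(Mul(-21, Rational(-1, 106)), Mul(-67, Rational(-1, 2))), 5), 687), 2) = Pow(Add(Mul(Add(Rational(21, 106), Rational(67, 2)), 5), 687), 2) = Pow(Add(Mul(Rational(1786, 53), 5), 687), 2) = Pow(Add(Rational(8930, 53), 687), 2) = Pow(Rational(45341, 53), 2) = Rational(2055806281, 2809) ≈ 7.3186e+5)
Add(Q, Y) = Add(2189462, Rational(2055806281, 2809)) = Rational(8206005039, 2809)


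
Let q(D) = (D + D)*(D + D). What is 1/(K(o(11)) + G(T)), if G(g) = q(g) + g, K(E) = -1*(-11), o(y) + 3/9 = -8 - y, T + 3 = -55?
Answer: 1/13409 ≈ 7.4577e-5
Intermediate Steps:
T = -58 (T = -3 - 55 = -58)
q(D) = 4*D² (q(D) = (2*D)*(2*D) = 4*D²)
o(y) = -25/3 - y (o(y) = -⅓ + (-8 - y) = -25/3 - y)
K(E) = 11
G(g) = g + 4*g² (G(g) = 4*g² + g = g + 4*g²)
1/(K(o(11)) + G(T)) = 1/(11 - 58*(1 + 4*(-58))) = 1/(11 - 58*(1 - 232)) = 1/(11 - 58*(-231)) = 1/(11 + 13398) = 1/13409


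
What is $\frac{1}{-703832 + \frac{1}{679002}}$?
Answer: $- \frac{679002}{477903335663} \approx -1.4208 \cdot 10^{-6}$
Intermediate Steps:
$\frac{1}{-703832 + \frac{1}{679002}} = \frac{1}{- \frac{477903335663}{679002}} = - \frac{679002}{477903335663}$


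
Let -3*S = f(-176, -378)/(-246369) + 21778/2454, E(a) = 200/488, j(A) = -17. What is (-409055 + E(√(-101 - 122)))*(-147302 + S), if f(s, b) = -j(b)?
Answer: 370371737716857960200/6146660181 ≈ 6.0256e+10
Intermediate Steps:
E(a) = 25/61 (E(a) = 200*(1/488) = 25/61)
f(s, b) = 17 (f(s, b) = -1*(-17) = 17)
S = -298076798/100764921 (S = -(17/(-246369) + 21778/2454)/3 = -(17*(-1/246369) + 21778*(1/2454))/3 = -(-17/246369 + 10889/1227)/3 = -⅓*298076798/33588307 = -298076798/100764921 ≈ -2.9581)
(-409055 + E(√(-101 - 122)))*(-147302 + S) = (-409055 + 25/61)*(-147302 - 298076798/100764921) = -24952330/61*(-14843172469940/100764921) = 370371737716857960200/6146660181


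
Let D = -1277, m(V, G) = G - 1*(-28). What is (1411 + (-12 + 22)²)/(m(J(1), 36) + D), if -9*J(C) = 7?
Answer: -1511/1213 ≈ -1.2457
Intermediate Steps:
J(C) = -7/9 (J(C) = -⅑*7 = -7/9)
m(V, G) = 28 + G (m(V, G) = G + 28 = 28 + G)
(1411 + (-12 + 22)²)/(m(J(1), 36) + D) = (1411 + (-12 + 22)²)/((28 + 36) - 1277) = (1411 + 10²)/(64 - 1277) = (1411 + 100)/(-1213) = 1511*(-1/1213) = -1511/1213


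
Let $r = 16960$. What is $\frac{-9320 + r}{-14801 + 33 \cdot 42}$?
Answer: $- \frac{1528}{2683} \approx -0.56951$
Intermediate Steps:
$\frac{-9320 + r}{-14801 + 33 \cdot 42} = \frac{-9320 + 16960}{-14801 + 33 \cdot 42} = \frac{7640}{-14801 + 1386} = \frac{7640}{-13415} = 7640 \left(- \frac{1}{13415}\right) = - \frac{1528}{2683}$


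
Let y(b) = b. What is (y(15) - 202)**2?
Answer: 34969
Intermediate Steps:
(y(15) - 202)**2 = (15 - 202)**2 = (-187)**2 = 34969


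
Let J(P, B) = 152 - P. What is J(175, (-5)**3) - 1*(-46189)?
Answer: 46166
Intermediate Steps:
J(175, (-5)**3) - 1*(-46189) = (152 - 1*175) - 1*(-46189) = (152 - 175) + 46189 = -23 + 46189 = 46166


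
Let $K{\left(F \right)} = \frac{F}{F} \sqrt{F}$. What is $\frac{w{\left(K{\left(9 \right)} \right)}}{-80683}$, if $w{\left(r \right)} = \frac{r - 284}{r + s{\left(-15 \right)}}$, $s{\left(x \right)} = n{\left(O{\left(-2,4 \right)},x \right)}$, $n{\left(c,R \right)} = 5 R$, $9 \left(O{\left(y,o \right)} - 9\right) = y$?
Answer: $- \frac{281}{5809176} \approx -4.8372 \cdot 10^{-5}$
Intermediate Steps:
$O{\left(y,o \right)} = 9 + \frac{y}{9}$
$s{\left(x \right)} = 5 x$
$K{\left(F \right)} = \sqrt{F}$ ($K{\left(F \right)} = 1 \sqrt{F} = \sqrt{F}$)
$w{\left(r \right)} = \frac{-284 + r}{-75 + r}$ ($w{\left(r \right)} = \frac{r - 284}{r + 5 \left(-15\right)} = \frac{-284 + r}{r - 75} = \frac{-284 + r}{-75 + r}$)
$\frac{w{\left(K{\left(9 \right)} \right)}}{-80683} = \frac{\frac{1}{-75 + \sqrt{9}} \left(-284 + \sqrt{9}\right)}{-80683} = \frac{-284 + 3}{-75 + 3} \left(- \frac{1}{80683}\right) = \frac{1}{-72} \left(-281\right) \left(- \frac{1}{80683}\right) = \left(- \frac{1}{72}\right) \left(-281\right) \left(- \frac{1}{80683}\right) = \frac{281}{72} \left(- \frac{1}{80683}\right) = - \frac{281}{5809176}$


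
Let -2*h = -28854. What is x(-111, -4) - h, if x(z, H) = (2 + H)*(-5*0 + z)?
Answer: -14205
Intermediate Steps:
h = 14427 (h = -1/2*(-28854) = 14427)
x(z, H) = z*(2 + H) (x(z, H) = (2 + H)*(0 + z) = (2 + H)*z = z*(2 + H))
x(-111, -4) - h = -111*(2 - 4) - 1*14427 = -111*(-2) - 14427 = 222 - 14427 = -14205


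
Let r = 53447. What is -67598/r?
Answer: -67598/53447 ≈ -1.2648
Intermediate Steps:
-67598/r = -67598/53447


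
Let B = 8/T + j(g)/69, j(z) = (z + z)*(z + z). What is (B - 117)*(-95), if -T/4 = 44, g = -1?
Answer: 16870765/1518 ≈ 11114.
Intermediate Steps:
T = -176 (T = -4*44 = -176)
j(z) = 4*z² (j(z) = (2*z)*(2*z) = 4*z²)
B = 19/1518 (B = 8/(-176) + (4*(-1)²)/69 = 8*(-1/176) + (4*1)*(1/69) = -1/22 + 4*(1/69) = -1/22 + 4/69 = 19/1518 ≈ 0.012516)
(B - 117)*(-95) = (19/1518 - 117)*(-95) = -177587/1518*(-95) = 16870765/1518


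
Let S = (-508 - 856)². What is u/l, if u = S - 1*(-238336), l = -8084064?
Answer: -131177/505254 ≈ -0.25963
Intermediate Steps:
S = 1860496 (S = (-1364)² = 1860496)
u = 2098832 (u = 1860496 - 1*(-238336) = 1860496 + 238336 = 2098832)
u/l = 2098832/(-8084064) = 2098832*(-1/8084064) = -131177/505254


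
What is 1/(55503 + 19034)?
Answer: 1/74537 ≈ 1.3416e-5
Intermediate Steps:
1/(55503 + 19034) = 1/74537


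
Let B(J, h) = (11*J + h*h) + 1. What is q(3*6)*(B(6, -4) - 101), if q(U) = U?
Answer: -324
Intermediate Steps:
B(J, h) = 1 + h² + 11*J (B(J, h) = (11*J + h²) + 1 = (h² + 11*J) + 1 = 1 + h² + 11*J)
q(3*6)*(B(6, -4) - 101) = (3*6)*((1 + (-4)² + 11*6) - 101) = 18*((1 + 16 + 66) - 101) = 18*(83 - 101) = 18*(-18) = -324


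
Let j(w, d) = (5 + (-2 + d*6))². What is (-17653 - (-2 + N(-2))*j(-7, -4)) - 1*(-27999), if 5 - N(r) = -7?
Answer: 5936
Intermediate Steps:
N(r) = 12 (N(r) = 5 - 1*(-7) = 5 + 7 = 12)
j(w, d) = (3 + 6*d)² (j(w, d) = (5 + (-2 + 6*d))² = (3 + 6*d)²)
(-17653 - (-2 + N(-2))*j(-7, -4)) - 1*(-27999) = (-17653 - (-2 + 12)*9*(1 + 2*(-4))²) - 1*(-27999) = (-17653 - 10*9*(1 - 8)²) + 27999 = (-17653 - 10*9*(-7)²) + 27999 = (-17653 - 10*9*49) + 27999 = (-17653 - 10*441) + 27999 = (-17653 - 1*4410) + 27999 = (-17653 - 4410) + 27999 = -22063 + 27999 = 5936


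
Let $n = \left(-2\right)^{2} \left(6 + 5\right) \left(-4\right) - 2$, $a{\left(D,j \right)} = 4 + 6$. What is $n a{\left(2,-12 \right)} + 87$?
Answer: $-1693$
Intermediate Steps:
$a{\left(D,j \right)} = 10$
$n = -178$ ($n = 4 \cdot 11 \left(-4\right) - 2 = 4 \left(-44\right) - 2 = -176 - 2 = -178$)
$n a{\left(2,-12 \right)} + 87 = \left(-178\right) 10 + 87 = -1780 + 87 = -1693$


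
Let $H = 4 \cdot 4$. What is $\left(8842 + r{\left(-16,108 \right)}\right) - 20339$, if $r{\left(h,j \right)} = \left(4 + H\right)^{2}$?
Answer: $-11097$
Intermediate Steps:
$H = 16$
$r{\left(h,j \right)} = 400$ ($r{\left(h,j \right)} = \left(4 + 16\right)^{2} = 20^{2} = 400$)
$\left(8842 + r{\left(-16,108 \right)}\right) - 20339 = \left(8842 + 400\right) - 20339 = 9242 - 20339 = -11097$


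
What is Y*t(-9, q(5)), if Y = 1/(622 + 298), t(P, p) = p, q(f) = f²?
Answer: 5/184 ≈ 0.027174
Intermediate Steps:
Y = 1/920 ≈ 0.0010870
Y*t(-9, q(5)) = (1/920)*5² = (1/920)*25 = 5/184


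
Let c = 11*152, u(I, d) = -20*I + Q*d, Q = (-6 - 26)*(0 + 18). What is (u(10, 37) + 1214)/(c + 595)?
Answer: -20298/2267 ≈ -8.9537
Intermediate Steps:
Q = -576 (Q = -32*18 = -576)
u(I, d) = -576*d - 20*I (u(I, d) = -20*I - 576*d = -576*d - 20*I)
c = 1672
(u(10, 37) + 1214)/(c + 595) = ((-576*37 - 20*10) + 1214)/(1672 + 595) = ((-21312 - 200) + 1214)/2267 = (-21512 + 1214)*(1/2267) = -20298*1/2267 = -20298/2267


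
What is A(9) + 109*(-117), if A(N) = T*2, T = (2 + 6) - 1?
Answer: -12739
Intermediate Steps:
T = 7 (T = 8 - 1 = 7)
A(N) = 14 (A(N) = 7*2 = 14)
A(9) + 109*(-117) = 14 + 109*(-117) = 14 - 12753 = -12739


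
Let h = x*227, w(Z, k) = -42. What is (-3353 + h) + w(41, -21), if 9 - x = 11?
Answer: -3849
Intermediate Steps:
x = -2 (x = 9 - 1*11 = 9 - 11 = -2)
h = -454 (h = -2*227 = -454)
(-3353 + h) + w(41, -21) = (-3353 - 454) - 42 = -3807 - 42 = -3849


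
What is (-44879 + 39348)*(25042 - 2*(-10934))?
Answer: -259459210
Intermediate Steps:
(-44879 + 39348)*(25042 - 2*(-10934)) = -5531*(25042 + 21868) = -5531*46910 = -259459210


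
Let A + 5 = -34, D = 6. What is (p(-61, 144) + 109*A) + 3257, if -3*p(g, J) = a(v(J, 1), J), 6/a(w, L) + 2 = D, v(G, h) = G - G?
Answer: -1989/2 ≈ -994.50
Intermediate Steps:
A = -39 (A = -5 - 34 = -39)
v(G, h) = 0
a(w, L) = 3/2 (a(w, L) = 6/(-2 + 6) = 6/4 = 6*(1/4) = 3/2)
p(g, J) = -1/2 (p(g, J) = -1/3*3/2 = -1/2)
(p(-61, 144) + 109*A) + 3257 = (-1/2 + 109*(-39)) + 3257 = (-1/2 - 4251) + 3257 = -8503/2 + 3257 = -1989/2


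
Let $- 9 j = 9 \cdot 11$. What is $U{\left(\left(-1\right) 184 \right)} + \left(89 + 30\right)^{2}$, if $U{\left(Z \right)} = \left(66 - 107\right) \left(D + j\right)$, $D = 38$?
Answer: $13054$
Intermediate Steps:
$j = -11$ ($j = - \frac{9 \cdot 11}{9} = \left(- \frac{1}{9}\right) 99 = -11$)
$U{\left(Z \right)} = -1107$ ($U{\left(Z \right)} = \left(66 - 107\right) \left(38 - 11\right) = \left(-41\right) 27 = -1107$)
$U{\left(\left(-1\right) 184 \right)} + \left(89 + 30\right)^{2} = -1107 + \left(89 + 30\right)^{2} = -1107 + 119^{2} = -1107 + 14161 = 13054$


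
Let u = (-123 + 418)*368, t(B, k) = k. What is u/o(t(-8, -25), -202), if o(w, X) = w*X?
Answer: 10856/505 ≈ 21.497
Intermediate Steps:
o(w, X) = X*w
u = 108560 (u = 295*368 = 108560)
u/o(t(-8, -25), -202) = 108560/((-202*(-25))) = 108560/5050 = 108560*(1/5050) = 10856/505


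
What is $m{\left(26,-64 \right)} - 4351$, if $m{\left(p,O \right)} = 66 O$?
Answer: $-8575$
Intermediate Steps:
$m{\left(26,-64 \right)} - 4351 = 66 \left(-64\right) - 4351 = -4224 - 4351 = -8575$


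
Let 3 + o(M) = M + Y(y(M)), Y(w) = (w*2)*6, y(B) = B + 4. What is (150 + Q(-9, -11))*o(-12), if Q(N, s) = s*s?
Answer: -30081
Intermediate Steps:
y(B) = 4 + B
Y(w) = 12*w (Y(w) = (2*w)*6 = 12*w)
Q(N, s) = s²
o(M) = 45 + 13*M (o(M) = -3 + (M + 12*(4 + M)) = -3 + (M + (48 + 12*M)) = -3 + (48 + 13*M) = 45 + 13*M)
(150 + Q(-9, -11))*o(-12) = (150 + (-11)²)*(45 + 13*(-12)) = (150 + 121)*(45 - 156) = 271*(-111) = -30081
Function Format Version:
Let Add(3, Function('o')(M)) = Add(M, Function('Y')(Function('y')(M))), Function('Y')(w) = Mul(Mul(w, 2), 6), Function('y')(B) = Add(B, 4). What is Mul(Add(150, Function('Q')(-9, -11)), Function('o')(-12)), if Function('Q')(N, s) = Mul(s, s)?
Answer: -30081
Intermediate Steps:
Function('y')(B) = Add(4, B)
Function('Y')(w) = Mul(12, w) (Function('Y')(w) = Mul(Mul(2, w), 6) = Mul(12, w))
Function('Q')(N, s) = Pow(s, 2)
Function('o')(M) = Add(45, Mul(13, M)) (Function('o')(M) = Add(-3, Add(M, Mul(12, Add(4, M)))) = Add(-3, Add(M, Add(48, Mul(12, M)))) = Add(-3, Add(48, Mul(13, M))) = Add(45, Mul(13, M)))
Mul(Add(150, Function('Q')(-9, -11)), Function('o')(-12)) = Mul(Add(150, Pow(-11, 2)), Add(45, Mul(13, -12))) = Mul(Add(150, 121), Add(45, -156)) = Mul(271, -111) = -30081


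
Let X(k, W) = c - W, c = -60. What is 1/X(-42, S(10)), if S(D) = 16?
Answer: -1/76 ≈ -0.013158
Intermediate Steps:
X(k, W) = -60 - W
1/X(-42, S(10)) = 1/(-60 - 1*16) = 1/(-60 - 16) = 1/(-76) = -1/76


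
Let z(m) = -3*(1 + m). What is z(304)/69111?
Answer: -305/23037 ≈ -0.013240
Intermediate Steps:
z(m) = -3 - 3*m
z(304)/69111 = (-3 - 3*304)/69111 = (-3 - 912)*(1/69111) = -915*1/69111 = -305/23037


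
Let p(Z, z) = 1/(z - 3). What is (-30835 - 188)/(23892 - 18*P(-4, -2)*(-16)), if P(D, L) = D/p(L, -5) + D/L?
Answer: -10341/11228 ≈ -0.92100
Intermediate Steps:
p(Z, z) = 1/(-3 + z)
P(D, L) = -8*D + D/L (P(D, L) = D/(1/(-3 - 5)) + D/L = D/(1/(-8)) + D/L = D/(-⅛) + D/L = D*(-8) + D/L = -8*D + D/L)
(-30835 - 188)/(23892 - 18*P(-4, -2)*(-16)) = (-30835 - 188)/(23892 - 18*(-8*(-4) - 4/(-2))*(-16)) = -31023/(23892 - 18*(32 - 4*(-½))*(-16)) = -31023/(23892 - 18*(32 + 2)*(-16)) = -31023/(23892 - 18*34*(-16)) = -31023/(23892 - 612*(-16)) = -31023/(23892 + 9792) = -31023/33684 = -31023*1/33684 = -10341/11228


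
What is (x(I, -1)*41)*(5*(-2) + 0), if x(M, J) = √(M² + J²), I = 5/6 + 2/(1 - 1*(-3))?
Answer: -2050/3 ≈ -683.33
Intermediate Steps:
I = 4/3 (I = 5*(⅙) + 2/(1 + 3) = ⅚ + 2/4 = ⅚ + 2*(¼) = ⅚ + ½ = 4/3 ≈ 1.3333)
x(M, J) = √(J² + M²)
(x(I, -1)*41)*(5*(-2) + 0) = (√((-1)² + (4/3)²)*41)*(5*(-2) + 0) = (√(1 + 16/9)*41)*(-10 + 0) = (√(25/9)*41)*(-10) = ((5/3)*41)*(-10) = (205/3)*(-10) = -2050/3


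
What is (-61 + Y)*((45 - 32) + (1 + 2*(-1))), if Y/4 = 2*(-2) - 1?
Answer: -972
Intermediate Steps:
Y = -20 (Y = 4*(2*(-2) - 1) = 4*(-4 - 1) = 4*(-5) = -20)
(-61 + Y)*((45 - 32) + (1 + 2*(-1))) = (-61 - 20)*((45 - 32) + (1 + 2*(-1))) = -81*(13 + (1 - 2)) = -81*(13 - 1) = -81*12 = -972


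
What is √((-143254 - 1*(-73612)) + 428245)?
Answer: √358603 ≈ 598.83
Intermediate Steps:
√((-143254 - 1*(-73612)) + 428245) = √((-143254 + 73612) + 428245) = √(-69642 + 428245) = √358603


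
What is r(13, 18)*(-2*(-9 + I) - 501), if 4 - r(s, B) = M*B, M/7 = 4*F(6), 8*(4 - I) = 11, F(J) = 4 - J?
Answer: -494109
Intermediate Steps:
I = 21/8 (I = 4 - 1/8*11 = 4 - 11/8 = 21/8 ≈ 2.6250)
M = -56 (M = 7*(4*(4 - 1*6)) = 7*(4*(4 - 6)) = 7*(4*(-2)) = 7*(-8) = -56)
r(s, B) = 4 + 56*B (r(s, B) = 4 - (-56)*B = 4 + 56*B)
r(13, 18)*(-2*(-9 + I) - 501) = (4 + 56*18)*(-2*(-9 + 21/8) - 501) = (4 + 1008)*(-2*(-51/8) - 501) = 1012*(51/4 - 501) = 1012*(-1953/4) = -494109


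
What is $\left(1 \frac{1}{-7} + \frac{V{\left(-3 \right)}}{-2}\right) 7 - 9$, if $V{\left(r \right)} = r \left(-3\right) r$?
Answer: $\frac{169}{2} \approx 84.5$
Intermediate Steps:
$V{\left(r \right)} = - 3 r^{2}$ ($V{\left(r \right)} = - 3 r r = - 3 r^{2}$)
$\left(1 \frac{1}{-7} + \frac{V{\left(-3 \right)}}{-2}\right) 7 - 9 = \left(1 \frac{1}{-7} + \frac{\left(-3\right) \left(-3\right)^{2}}{-2}\right) 7 - 9 = \left(1 \left(- \frac{1}{7}\right) + \left(-3\right) 9 \left(- \frac{1}{2}\right)\right) 7 - 9 = \left(- \frac{1}{7} - - \frac{27}{2}\right) 7 - 9 = \left(- \frac{1}{7} + \frac{27}{2}\right) 7 - 9 = \frac{187}{14} \cdot 7 - 9 = \frac{187}{2} - 9 = \frac{169}{2}$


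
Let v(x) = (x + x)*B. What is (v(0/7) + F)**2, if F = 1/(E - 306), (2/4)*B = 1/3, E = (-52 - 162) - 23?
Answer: 1/294849 ≈ 3.3916e-6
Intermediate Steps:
E = -237 (E = -214 - 23 = -237)
B = 2/3 (B = 2*(1/3) = 2/3 ≈ 0.66667)
v(x) = 4*x/3 (v(x) = (x + x)*(2/3) = (2*x)*(2/3) = 4*x/3)
F = -1/543 (F = 1/(-237 - 306) = 1/(-543) = -1/543 ≈ -0.0018416)
(v(0/7) + F)**2 = (4*(0/7)/3 - 1/543)**2 = (4*(0*(1/7))/3 - 1/543)**2 = ((4/3)*0 - 1/543)**2 = (0 - 1/543)**2 = (-1/543)**2 = 1/294849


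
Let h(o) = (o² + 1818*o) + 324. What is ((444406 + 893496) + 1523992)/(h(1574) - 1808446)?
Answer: 1430947/1765443 ≈ 0.81053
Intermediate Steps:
h(o) = 324 + o² + 1818*o
((444406 + 893496) + 1523992)/(h(1574) - 1808446) = ((444406 + 893496) + 1523992)/((324 + 1574² + 1818*1574) - 1808446) = (1337902 + 1523992)/((324 + 2477476 + 2861532) - 1808446) = 2861894/(5339332 - 1808446) = 2861894/3530886 = 2861894*(1/3530886) = 1430947/1765443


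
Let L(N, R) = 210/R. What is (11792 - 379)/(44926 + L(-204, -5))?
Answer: 11413/44884 ≈ 0.25428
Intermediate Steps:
(11792 - 379)/(44926 + L(-204, -5)) = (11792 - 379)/(44926 + 210/(-5)) = 11413/(44926 + 210*(-1/5)) = 11413/(44926 - 42) = 11413/44884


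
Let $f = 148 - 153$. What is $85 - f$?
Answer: $90$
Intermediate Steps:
$f = -5$
$85 - f = 85 - -5 = 85 + 5 = 90$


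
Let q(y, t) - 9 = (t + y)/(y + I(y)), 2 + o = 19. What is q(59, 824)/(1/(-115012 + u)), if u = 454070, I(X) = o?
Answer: 265651943/38 ≈ 6.9908e+6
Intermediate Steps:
o = 17 (o = -2 + 19 = 17)
I(X) = 17
q(y, t) = 9 + (t + y)/(17 + y) (q(y, t) = 9 + (t + y)/(y + 17) = 9 + (t + y)/(17 + y))
q(59, 824)/(1/(-115012 + u)) = ((153 + 824 + 10*59)/(17 + 59))/(1/(-115012 + 454070)) = ((153 + 824 + 590)/76)/(1/339058) = ((1/76)*1567)/(1/339058) = (1567/76)*339058 = 265651943/38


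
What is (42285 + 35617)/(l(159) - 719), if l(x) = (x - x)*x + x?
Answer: -38951/280 ≈ -139.11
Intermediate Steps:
l(x) = x (l(x) = 0*x + x = 0 + x = x)
(42285 + 35617)/(l(159) - 719) = (42285 + 35617)/(159 - 719) = 77902/(-560) = 77902*(-1/560) = -38951/280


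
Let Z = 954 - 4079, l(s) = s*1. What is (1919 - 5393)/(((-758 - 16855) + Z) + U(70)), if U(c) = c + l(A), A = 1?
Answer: 1158/6889 ≈ 0.16809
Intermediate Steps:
l(s) = s
U(c) = 1 + c (U(c) = c + 1 = 1 + c)
Z = -3125
(1919 - 5393)/(((-758 - 16855) + Z) + U(70)) = (1919 - 5393)/(((-758 - 16855) - 3125) + (1 + 70)) = -3474/((-17613 - 3125) + 71) = -3474/(-20738 + 71) = -3474/(-20667) = -3474*(-1/20667) = 1158/6889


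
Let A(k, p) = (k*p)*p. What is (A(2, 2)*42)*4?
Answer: 1344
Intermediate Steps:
A(k, p) = k*p²
(A(2, 2)*42)*4 = ((2*2²)*42)*4 = ((2*4)*42)*4 = (8*42)*4 = 336*4 = 1344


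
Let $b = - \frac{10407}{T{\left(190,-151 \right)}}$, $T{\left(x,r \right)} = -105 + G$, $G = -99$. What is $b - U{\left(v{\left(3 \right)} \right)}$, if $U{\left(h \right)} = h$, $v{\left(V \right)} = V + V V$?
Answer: $\frac{2653}{68} \approx 39.015$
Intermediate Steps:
$v{\left(V \right)} = V + V^{2}$
$T{\left(x,r \right)} = -204$ ($T{\left(x,r \right)} = -105 - 99 = -204$)
$b = \frac{3469}{68}$ ($b = - \frac{10407}{-204} = \left(-10407\right) \left(- \frac{1}{204}\right) = \frac{3469}{68} \approx 51.015$)
$b - U{\left(v{\left(3 \right)} \right)} = \frac{3469}{68} - 3 \left(1 + 3\right) = \frac{3469}{68} - 3 \cdot 4 = \frac{3469}{68} - 12 = \frac{2653}{68}$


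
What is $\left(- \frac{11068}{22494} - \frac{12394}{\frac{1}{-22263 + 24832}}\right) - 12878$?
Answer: $- \frac{358251416342}{11247} \approx -3.1853 \cdot 10^{7}$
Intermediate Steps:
$\left(- \frac{11068}{22494} - \frac{12394}{\frac{1}{-22263 + 24832}}\right) - 12878 = \left(\left(-11068\right) \frac{1}{22494} - \frac{12394}{\frac{1}{2569}}\right) - 12878 = \left(- \frac{5534}{11247} - 12394 \frac{1}{\frac{1}{2569}}\right) - 12878 = \left(- \frac{5534}{11247} - 31840186\right) - 12878 = - \frac{358106577476}{11247} - 12878 = - \frac{358251416342}{11247}$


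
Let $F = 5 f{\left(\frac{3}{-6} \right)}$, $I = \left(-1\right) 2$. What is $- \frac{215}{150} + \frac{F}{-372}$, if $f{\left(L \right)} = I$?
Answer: $- \frac{218}{155} \approx -1.4065$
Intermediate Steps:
$I = -2$
$f{\left(L \right)} = -2$
$F = -10$ ($F = 5 \left(-2\right) = -10$)
$- \frac{215}{150} + \frac{F}{-372} = - \frac{215}{150} - \frac{10}{-372} = \left(-215\right) \frac{1}{150} - - \frac{5}{186} = - \frac{43}{30} + \frac{5}{186} = - \frac{218}{155}$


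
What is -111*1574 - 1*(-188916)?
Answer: 14202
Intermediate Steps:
-111*1574 - 1*(-188916) = -174714 + 188916 = 14202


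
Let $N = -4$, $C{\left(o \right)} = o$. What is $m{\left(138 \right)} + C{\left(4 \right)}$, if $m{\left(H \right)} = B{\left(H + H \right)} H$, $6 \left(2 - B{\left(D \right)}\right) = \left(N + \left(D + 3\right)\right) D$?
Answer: $-1745420$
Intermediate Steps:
$B{\left(D \right)} = 2 - \frac{D \left(-1 + D\right)}{6}$ ($B{\left(D \right)} = 2 - \frac{\left(-4 + \left(D + 3\right)\right) D}{6} = 2 - \frac{\left(-4 + \left(3 + D\right)\right) D}{6} = 2 - \frac{\left(-1 + D\right) D}{6} = 2 - \frac{D \left(-1 + D\right)}{6}$)
$m{\left(H \right)} = H \left(2 - \frac{2 H^{2}}{3} + \frac{H}{3}\right)$ ($m{\left(H \right)} = \left(2 - \frac{\left(H + H\right)^{2}}{6} + \frac{H + H}{6}\right) H = \left(2 - \frac{\left(2 H\right)^{2}}{6} + \frac{2 H}{6}\right) H = \left(2 - \frac{4 H^{2}}{6} + \frac{H}{3}\right) H = \left(2 - \frac{2 H^{2}}{3} + \frac{H}{3}\right) H = H \left(2 - \frac{2 H^{2}}{3} + \frac{H}{3}\right)$)
$m{\left(138 \right)} + C{\left(4 \right)} = \frac{1}{3} \cdot 138 \left(6 + 138 - 2 \cdot 138^{2}\right) + 4 = \frac{1}{3} \cdot 138 \left(6 + 138 - 38088\right) + 4 = \frac{1}{3} \cdot 138 \left(-37944\right) + 4 = -1745424 + 4 = -1745420$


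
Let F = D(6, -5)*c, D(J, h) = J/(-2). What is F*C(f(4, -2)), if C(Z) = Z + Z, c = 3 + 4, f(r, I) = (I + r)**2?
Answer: -168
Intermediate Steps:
D(J, h) = -J/2 (D(J, h) = J*(-1/2) = -J/2)
c = 7
C(Z) = 2*Z
F = -21 (F = -1/2*6*7 = -3*7 = -21)
F*C(f(4, -2)) = -42*(-2 + 4)**2 = -42*2**2 = -42*4 = -21*8 = -168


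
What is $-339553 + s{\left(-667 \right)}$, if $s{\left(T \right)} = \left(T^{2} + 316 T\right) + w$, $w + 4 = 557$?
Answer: $-104883$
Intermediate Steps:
$w = 553$ ($w = -4 + 557 = 553$)
$s{\left(T \right)} = 553 + T^{2} + 316 T$ ($s{\left(T \right)} = \left(T^{2} + 316 T\right) + 553 = 553 + T^{2} + 316 T$)
$-339553 + s{\left(-667 \right)} = -339553 + \left(553 + \left(-667\right)^{2} + 316 \left(-667\right)\right) = -339553 + \left(553 + 444889 - 210772\right) = -339553 + 234670 = -104883$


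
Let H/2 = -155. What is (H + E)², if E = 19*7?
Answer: 31329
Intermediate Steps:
H = -310 (H = 2*(-155) = -310)
E = 133
(H + E)² = (-310 + 133)² = (-177)² = 31329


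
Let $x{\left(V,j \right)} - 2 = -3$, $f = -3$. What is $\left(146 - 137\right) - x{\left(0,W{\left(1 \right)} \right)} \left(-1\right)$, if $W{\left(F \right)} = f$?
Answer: $8$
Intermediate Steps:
$W{\left(F \right)} = -3$
$x{\left(V,j \right)} = -1$ ($x{\left(V,j \right)} = 2 - 3 = -1$)
$\left(146 - 137\right) - x{\left(0,W{\left(1 \right)} \right)} \left(-1\right) = \left(146 - 137\right) - \left(-1\right) \left(-1\right) = \left(146 - 137\right) - 1 = 9 - 1 = 8$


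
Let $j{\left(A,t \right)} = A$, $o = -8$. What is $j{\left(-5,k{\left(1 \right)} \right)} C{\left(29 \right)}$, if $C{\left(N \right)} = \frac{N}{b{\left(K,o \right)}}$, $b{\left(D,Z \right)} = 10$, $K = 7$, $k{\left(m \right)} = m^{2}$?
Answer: $- \frac{29}{2} \approx -14.5$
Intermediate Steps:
$C{\left(N \right)} = \frac{N}{10}$
$j{\left(-5,k{\left(1 \right)} \right)} C{\left(29 \right)} = - 5 \cdot \frac{1}{10} \cdot 29 = \left(-5\right) \frac{29}{10} = - \frac{29}{2}$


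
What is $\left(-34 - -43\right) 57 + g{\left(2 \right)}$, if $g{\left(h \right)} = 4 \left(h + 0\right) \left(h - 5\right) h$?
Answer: $465$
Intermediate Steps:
$g{\left(h \right)} = 4 h^{2} \left(-5 + h\right)$ ($g{\left(h \right)} = 4 h \left(-5 + h\right) h = 4 h^{2} \left(-5 + h\right)$)
$\left(-34 - -43\right) 57 + g{\left(2 \right)} = \left(-34 - -43\right) 57 + 4 \cdot 2^{2} \left(-5 + 2\right) = \left(-34 + 43\right) 57 + 4 \cdot 4 \left(-3\right) = 9 \cdot 57 - 48 = 513 - 48 = 465$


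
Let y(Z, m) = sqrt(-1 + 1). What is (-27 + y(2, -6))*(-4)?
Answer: 108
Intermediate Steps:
y(Z, m) = 0 (y(Z, m) = sqrt(0) = 0)
(-27 + y(2, -6))*(-4) = (-27 + 0)*(-4) = -27*(-4) = 108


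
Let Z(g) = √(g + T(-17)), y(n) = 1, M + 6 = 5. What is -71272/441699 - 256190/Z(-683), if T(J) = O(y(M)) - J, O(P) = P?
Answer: -71272/441699 + 51238*I*√665/133 ≈ -0.16136 + 9934.6*I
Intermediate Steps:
M = -1 (M = -6 + 5 = -1)
T(J) = 1 - J
Z(g) = √(18 + g) (Z(g) = √(g + (1 - 1*(-17))) = √(g + (1 + 17)) = √(g + 18) = √(18 + g))
-71272/441699 - 256190/Z(-683) = -71272/441699 - 256190/√(18 - 683) = -71272*1/441699 - 256190*(-I*√665/665) = -71272/441699 - 256190*(-I*√665/665) = -71272/441699 - (-51238)*I*√665/133 = -71272/441699 + 51238*I*√665/133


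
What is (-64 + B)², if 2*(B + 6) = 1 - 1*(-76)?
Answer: 3969/4 ≈ 992.25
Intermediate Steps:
B = 65/2 (B = -6 + (1 - 1*(-76))/2 = -6 + (1 + 76)/2 = -6 + (½)*77 = -6 + 77/2 = 65/2 ≈ 32.500)
(-64 + B)² = (-64 + 65/2)² = (-63/2)² = 3969/4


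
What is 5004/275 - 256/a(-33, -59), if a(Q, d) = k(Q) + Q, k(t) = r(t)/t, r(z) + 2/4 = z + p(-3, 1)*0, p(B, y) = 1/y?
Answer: 15209844/580525 ≈ 26.200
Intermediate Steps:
p(B, y) = 1/y
r(z) = -1/2 + z (r(z) = -1/2 + (z + 0/1) = -1/2 + (z + 1*0) = -1/2 + (z + 0) = -1/2 + z)
k(t) = (-1/2 + t)/t
a(Q, d) = Q + (-1/2 + Q)/Q (a(Q, d) = (-1/2 + Q)/Q + Q = Q + (-1/2 + Q)/Q)
5004/275 - 256/a(-33, -59) = 5004/275 - 256/(1 - 33 - 1/2/(-33)) = 5004*(1/275) - 256/(1 - 33 - 1/2*(-1/33)) = 5004/275 - 256/(1 - 33 + 1/66) = 5004/275 - 256/(-2111/66) = 5004/275 - 256*(-66/2111) = 5004/275 + 16896/2111 = 15209844/580525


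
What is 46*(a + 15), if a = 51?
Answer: 3036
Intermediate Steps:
46*(a + 15) = 46*(51 + 15) = 46*66 = 3036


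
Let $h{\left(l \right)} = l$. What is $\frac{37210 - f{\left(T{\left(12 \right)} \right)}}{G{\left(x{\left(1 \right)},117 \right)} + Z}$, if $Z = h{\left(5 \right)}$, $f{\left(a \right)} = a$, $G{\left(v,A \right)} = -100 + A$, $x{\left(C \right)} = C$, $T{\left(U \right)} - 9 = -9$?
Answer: $\frac{18605}{11} \approx 1691.4$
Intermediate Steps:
$T{\left(U \right)} = 0$ ($T{\left(U \right)} = 9 - 9 = 0$)
$Z = 5$
$\frac{37210 - f{\left(T{\left(12 \right)} \right)}}{G{\left(x{\left(1 \right)},117 \right)} + Z} = \frac{37210 - 0}{\left(-100 + 117\right) + 5} = \frac{37210 + 0}{17 + 5} = \frac{37210}{22} = 37210 \cdot \frac{1}{22} = \frac{18605}{11}$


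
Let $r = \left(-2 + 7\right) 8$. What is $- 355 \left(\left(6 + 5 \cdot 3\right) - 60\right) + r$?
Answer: $13885$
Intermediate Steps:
$r = 40$ ($r = 5 \cdot 8 = 40$)
$- 355 \left(\left(6 + 5 \cdot 3\right) - 60\right) + r = - 355 \left(\left(6 + 5 \cdot 3\right) - 60\right) + 40 = - 355 \left(\left(6 + 15\right) - 60\right) + 40 = - 355 \left(21 - 60\right) + 40 = \left(-355\right) \left(-39\right) + 40 = 13845 + 40 = 13885$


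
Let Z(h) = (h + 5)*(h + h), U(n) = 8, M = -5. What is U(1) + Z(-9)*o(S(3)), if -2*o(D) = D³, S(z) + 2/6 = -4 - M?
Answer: -8/3 ≈ -2.6667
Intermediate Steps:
S(z) = ⅔ (S(z) = -⅓ + (-4 - 1*(-5)) = -⅓ + (-4 + 5) = -⅓ + 1 = ⅔)
o(D) = -D³/2
Z(h) = 2*h*(5 + h) (Z(h) = (5 + h)*(2*h) = 2*h*(5 + h))
U(1) + Z(-9)*o(S(3)) = 8 + (2*(-9)*(5 - 9))*(-(⅔)³/2) = 8 + (2*(-9)*(-4))*(-½*8/27) = 8 + 72*(-4/27) = 8 - 32/3 = -8/3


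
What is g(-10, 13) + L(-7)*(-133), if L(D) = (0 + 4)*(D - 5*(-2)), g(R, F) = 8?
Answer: -1588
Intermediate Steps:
L(D) = 40 + 4*D (L(D) = 4*(D + 10) = 4*(10 + D) = 40 + 4*D)
g(-10, 13) + L(-7)*(-133) = 8 + (40 + 4*(-7))*(-133) = 8 + (40 - 28)*(-133) = 8 + 12*(-133) = 8 - 1596 = -1588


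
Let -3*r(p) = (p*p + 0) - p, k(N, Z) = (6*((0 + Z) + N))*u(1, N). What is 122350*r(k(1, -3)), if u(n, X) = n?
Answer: -6362200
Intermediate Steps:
k(N, Z) = 6*N + 6*Z (k(N, Z) = (6*((0 + Z) + N))*1 = (6*(Z + N))*1 = (6*(N + Z))*1 = (6*N + 6*Z)*1 = 6*N + 6*Z)
r(p) = -p²/3 + p/3 (r(p) = -((p*p + 0) - p)/3 = -((p² + 0) - p)/3 = -(p² - p)/3 = -p²/3 + p/3)
122350*r(k(1, -3)) = 122350*((6*1 + 6*(-3))*(1 - (6*1 + 6*(-3)))/3) = 122350*((6 - 18)*(1 - (6 - 18))/3) = 122350*((⅓)*(-12)*(1 - 1*(-12))) = 122350*((⅓)*(-12)*(1 + 12)) = 122350*((⅓)*(-12)*13) = 122350*(-52) = -6362200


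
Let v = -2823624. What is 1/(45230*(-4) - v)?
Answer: 1/2642704 ≈ 3.7840e-7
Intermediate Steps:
1/(45230*(-4) - v) = 1/(45230*(-4) - 1*(-2823624)) = 1/(-180920 + 2823624) = 1/2642704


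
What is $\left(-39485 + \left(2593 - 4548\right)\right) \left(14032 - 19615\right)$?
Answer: $231359520$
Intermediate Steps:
$\left(-39485 + \left(2593 - 4548\right)\right) \left(14032 - 19615\right) = \left(-39485 + \left(2593 - 4548\right)\right) \left(-5583\right) = \left(-39485 - 1955\right) \left(-5583\right) = \left(-41440\right) \left(-5583\right) = 231359520$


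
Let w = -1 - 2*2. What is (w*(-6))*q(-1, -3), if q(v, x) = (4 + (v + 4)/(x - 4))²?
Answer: 18750/49 ≈ 382.65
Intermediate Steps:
q(v, x) = (4 + (4 + v)/(-4 + x))²
w = -5 (w = -1 - 4 = -5)
(w*(-6))*q(-1, -3) = (-5*(-6))*((-12 - 1 + 4*(-3))²/(-4 - 3)²) = 30*((-12 - 1 - 12)²/(-7)²) = 30*((1/49)*(-25)²) = 30*((1/49)*625) = 30*(625/49) = 18750/49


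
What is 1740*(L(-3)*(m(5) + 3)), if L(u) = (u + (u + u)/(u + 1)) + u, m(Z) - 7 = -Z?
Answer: -26100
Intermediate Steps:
m(Z) = 7 - Z
L(u) = 2*u + 2*u/(1 + u) (L(u) = (u + (2*u)/(1 + u)) + u = (u + 2*u/(1 + u)) + u = 2*u + 2*u/(1 + u))
1740*(L(-3)*(m(5) + 3)) = 1740*((2*(-3)*(2 - 3)/(1 - 3))*((7 - 1*5) + 3)) = 1740*((2*(-3)*(-1)/(-2))*((7 - 5) + 3)) = 1740*((2*(-3)*(-½)*(-1))*(2 + 3)) = 1740*(-3*5) = 1740*(-15) = -26100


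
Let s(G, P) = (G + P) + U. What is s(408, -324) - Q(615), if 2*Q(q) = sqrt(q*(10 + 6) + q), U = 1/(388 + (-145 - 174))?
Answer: 5797/69 - sqrt(10455)/2 ≈ 32.890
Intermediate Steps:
U = 1/69 (U = 1/(388 - 319) = 1/69 ≈ 0.014493)
Q(q) = sqrt(17)*sqrt(q)/2 (Q(q) = sqrt(q*(10 + 6) + q)/2 = sqrt(q*16 + q)/2 = sqrt(16*q + q)/2 = sqrt(17*q)/2 = (sqrt(17)*sqrt(q))/2 = sqrt(17)*sqrt(q)/2)
s(G, P) = 1/69 + G + P (s(G, P) = (G + P) + 1/69 = 1/69 + G + P)
s(408, -324) - Q(615) = (1/69 + 408 - 324) - sqrt(17)*sqrt(615)/2 = 5797/69 - sqrt(10455)/2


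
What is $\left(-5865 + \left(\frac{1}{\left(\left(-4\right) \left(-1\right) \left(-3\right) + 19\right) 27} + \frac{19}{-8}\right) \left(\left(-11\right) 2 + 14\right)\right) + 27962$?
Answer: $\frac{4179916}{189} \approx 22116.0$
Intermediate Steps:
$\left(-5865 + \left(\frac{1}{\left(\left(-4\right) \left(-1\right) \left(-3\right) + 19\right) 27} + \frac{19}{-8}\right) \left(\left(-11\right) 2 + 14\right)\right) + 27962 = \left(-5865 + \left(\frac{1}{4 \left(-3\right) + 19} \cdot \frac{1}{27} + 19 \left(- \frac{1}{8}\right)\right) \left(-22 + 14\right)\right) + 27962 = \left(-5865 + \left(\frac{1}{-12 + 19} \cdot \frac{1}{27} - \frac{19}{8}\right) \left(-8\right)\right) + 27962 = \left(-5865 + \left(\frac{1}{7} \cdot \frac{1}{27} - \frac{19}{8}\right) \left(-8\right)\right) + 27962 = \left(-5865 + \left(\frac{1}{189} - \frac{19}{8}\right) \left(-8\right)\right) + 27962 = \left(-5865 - - \frac{3583}{189}\right) + 27962 = \left(-5865 + \frac{3583}{189}\right) + 27962 = - \frac{1104902}{189} + 27962 = \frac{4179916}{189}$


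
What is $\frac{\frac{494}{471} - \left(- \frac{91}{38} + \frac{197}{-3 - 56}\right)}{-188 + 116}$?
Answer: $- \frac{7162253}{76030704} \approx -0.094202$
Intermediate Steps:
$\frac{\frac{494}{471} - \left(- \frac{91}{38} + \frac{197}{-3 - 56}\right)}{-188 + 116} = \frac{494 \cdot \frac{1}{471} - \left(- \frac{91}{38} + \frac{197}{-3 - 56}\right)}{-72} = \left(\frac{494}{471} - \left(- \frac{91}{38} + \frac{197}{-59}\right)\right) \left(- \frac{1}{72}\right) = \left(\frac{494}{471} + \left(\left(-197\right) \left(- \frac{1}{59}\right) + \frac{91}{38}\right)\right) \left(- \frac{1}{72}\right) = \left(\frac{494}{471} + \left(\frac{197}{59} + \frac{91}{38}\right)\right) \left(- \frac{1}{72}\right) = \left(\frac{494}{471} + \frac{12855}{2242}\right) \left(- \frac{1}{72}\right) = \frac{7162253}{1055982} \left(- \frac{1}{72}\right) = - \frac{7162253}{76030704}$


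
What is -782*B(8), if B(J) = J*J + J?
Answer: -56304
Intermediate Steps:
B(J) = J + J² (B(J) = J² + J = J + J²)
-782*B(8) = -6256*(1 + 8) = -6256*9 = -782*72 = -56304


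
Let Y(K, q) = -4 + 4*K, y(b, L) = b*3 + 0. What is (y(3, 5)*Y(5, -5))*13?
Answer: 1872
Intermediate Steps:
y(b, L) = 3*b (y(b, L) = 3*b + 0 = 3*b)
(y(3, 5)*Y(5, -5))*13 = ((3*3)*(-4 + 4*5))*13 = (9*(-4 + 20))*13 = (9*16)*13 = 144*13 = 1872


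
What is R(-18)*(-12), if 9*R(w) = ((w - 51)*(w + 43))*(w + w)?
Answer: -82800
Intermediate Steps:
R(w) = 2*w*(-51 + w)*(43 + w)/9 (R(w) = (((w - 51)*(w + 43))*(w + w))/9 = (((-51 + w)*(43 + w))*(2*w))/9 = (2*w*(-51 + w)*(43 + w))/9 = 2*w*(-51 + w)*(43 + w)/9)
R(-18)*(-12) = ((2/9)*(-18)*(-2193 + (-18)² - 8*(-18)))*(-12) = ((2/9)*(-18)*(-2193 + 324 + 144))*(-12) = ((2/9)*(-18)*(-1725))*(-12) = 6900*(-12) = -82800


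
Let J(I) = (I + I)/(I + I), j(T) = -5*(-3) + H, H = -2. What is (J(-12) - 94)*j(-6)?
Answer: -1209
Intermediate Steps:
j(T) = 13 (j(T) = -5*(-3) - 2 = 15 - 2 = 13)
J(I) = 1 (J(I) = (2*I)/((2*I)) = (2*I)*(1/(2*I)) = 1)
(J(-12) - 94)*j(-6) = (1 - 94)*13 = -93*13 = -1209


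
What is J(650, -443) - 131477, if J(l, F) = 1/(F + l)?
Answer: -27215738/207 ≈ -1.3148e+5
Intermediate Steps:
J(650, -443) - 131477 = 1/(-443 + 650) - 131477 = 1/207 - 131477 = -27215738/207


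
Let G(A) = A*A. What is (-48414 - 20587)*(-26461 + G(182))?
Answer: -459753663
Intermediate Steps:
G(A) = A²
(-48414 - 20587)*(-26461 + G(182)) = (-48414 - 20587)*(-26461 + 182²) = -69001*(-26461 + 33124) = -69001*6663 = -459753663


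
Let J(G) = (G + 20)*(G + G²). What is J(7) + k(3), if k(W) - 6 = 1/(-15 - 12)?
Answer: 40985/27 ≈ 1518.0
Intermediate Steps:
J(G) = (20 + G)*(G + G²)
k(W) = 161/27 (k(W) = 6 + 1/(-15 - 12) = 6 + 1/(-27) = 6 - 1/27 = 161/27)
J(7) + k(3) = 7*(20 + 7² + 21*7) + 161/27 = 7*(20 + 49 + 147) + 161/27 = 7*216 + 161/27 = 1512 + 161/27 = 40985/27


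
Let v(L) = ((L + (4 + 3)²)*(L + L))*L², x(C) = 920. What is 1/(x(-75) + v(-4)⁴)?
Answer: 1/1100753141760920 ≈ 9.0847e-16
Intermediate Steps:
v(L) = 2*L³*(49 + L) (v(L) = ((L + 7²)*(2*L))*L² = ((L + 49)*(2*L))*L² = ((49 + L)*(2*L))*L² = (2*L*(49 + L))*L² = 2*L³*(49 + L))
1/(x(-75) + v(-4)⁴) = 1/(920 + (2*(-4)³*(49 - 4))⁴) = 1/(920 + (2*(-64)*45)⁴) = 1/(920 + (-5760)⁴) = 1/(920 + 1100753141760000) = 1/1100753141760920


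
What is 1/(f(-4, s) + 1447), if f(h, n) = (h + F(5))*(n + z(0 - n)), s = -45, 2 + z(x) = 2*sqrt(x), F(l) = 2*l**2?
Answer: -143/26069 - 276*sqrt(5)/130345 ≈ -0.010220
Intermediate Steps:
z(x) = -2 + 2*sqrt(x)
f(h, n) = (50 + h)*(-2 + n + 2*sqrt(-n)) (f(h, n) = (h + 2*5**2)*(n + (-2 + 2*sqrt(0 - n))) = (h + 2*25)*(n + (-2 + 2*sqrt(-n))) = (h + 50)*(-2 + n + 2*sqrt(-n)) = (50 + h)*(-2 + n + 2*sqrt(-n)))
1/(f(-4, s) + 1447) = 1/((-100 + 50*(-45) + 100*sqrt(-1*(-45)) - 4*(-45) + 2*(-4)*(-1 + sqrt(-1*(-45)))) + 1447) = 1/((-100 - 2250 + 100*sqrt(45) + 180 + 2*(-4)*(-1 + sqrt(45))) + 1447) = 1/((-100 - 2250 + 100*(3*sqrt(5)) + 180 + 2*(-4)*(-1 + 3*sqrt(5))) + 1447) = 1/((-100 - 2250 + 300*sqrt(5) + 180 + (8 - 24*sqrt(5))) + 1447) = 1/((-2162 + 276*sqrt(5)) + 1447) = 1/(-715 + 276*sqrt(5))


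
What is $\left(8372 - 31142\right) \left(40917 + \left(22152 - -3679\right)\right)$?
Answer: $-1519851960$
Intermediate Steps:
$\left(8372 - 31142\right) \left(40917 + \left(22152 - -3679\right)\right) = - 22770 \left(40917 + \left(22152 + 3679\right)\right) = - 22770 \left(40917 + 25831\right) = \left(-22770\right) 66748 = -1519851960$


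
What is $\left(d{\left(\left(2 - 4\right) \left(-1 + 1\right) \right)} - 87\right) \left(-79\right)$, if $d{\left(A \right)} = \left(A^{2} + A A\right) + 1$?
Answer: $6794$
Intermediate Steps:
$d{\left(A \right)} = 1 + 2 A^{2}$ ($d{\left(A \right)} = \left(A^{2} + A^{2}\right) + 1 = 2 A^{2} + 1 = 1 + 2 A^{2}$)
$\left(d{\left(\left(2 - 4\right) \left(-1 + 1\right) \right)} - 87\right) \left(-79\right) = \left(\left(1 + 2 \left(\left(2 - 4\right) \left(-1 + 1\right)\right)^{2}\right) - 87\right) \left(-79\right) = \left(\left(1 + 2 \left(\left(-2\right) 0\right)^{2}\right) - 87\right) \left(-79\right) = \left(\left(1 + 2 \cdot 0^{2}\right) - 87\right) \left(-79\right) = \left(\left(1 + 2 \cdot 0\right) - 87\right) \left(-79\right) = \left(\left(1 + 0\right) - 87\right) \left(-79\right) = \left(1 - 87\right) \left(-79\right) = \left(-86\right) \left(-79\right) = 6794$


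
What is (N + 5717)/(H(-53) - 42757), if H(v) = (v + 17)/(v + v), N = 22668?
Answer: -214915/323729 ≈ -0.66387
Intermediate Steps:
H(v) = (17 + v)/(2*v) (H(v) = (17 + v)/((2*v)) = (17 + v)*(1/(2*v)) = (17 + v)/(2*v))
(N + 5717)/(H(-53) - 42757) = (22668 + 5717)/((½)*(17 - 53)/(-53) - 42757) = 28385/((½)*(-1/53)*(-36) - 42757) = 28385/(18/53 - 42757) = 28385/(-2266103/53) = 28385*(-53/2266103) = -214915/323729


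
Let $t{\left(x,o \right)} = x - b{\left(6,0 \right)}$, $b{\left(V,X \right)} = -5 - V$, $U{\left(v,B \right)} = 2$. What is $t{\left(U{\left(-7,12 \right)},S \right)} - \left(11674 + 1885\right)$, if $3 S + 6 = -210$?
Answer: $-13546$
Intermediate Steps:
$S = -72$ ($S = -2 + \frac{1}{3} \left(-210\right) = -2 - 70 = -72$)
$t{\left(x,o \right)} = 11 + x$ ($t{\left(x,o \right)} = x - \left(-5 - 6\right) = x - -11 = x + 11 = 11 + x$)
$t{\left(U{\left(-7,12 \right)},S \right)} - \left(11674 + 1885\right) = \left(11 + 2\right) - \left(11674 + 1885\right) = 13 - 13559 = -13546$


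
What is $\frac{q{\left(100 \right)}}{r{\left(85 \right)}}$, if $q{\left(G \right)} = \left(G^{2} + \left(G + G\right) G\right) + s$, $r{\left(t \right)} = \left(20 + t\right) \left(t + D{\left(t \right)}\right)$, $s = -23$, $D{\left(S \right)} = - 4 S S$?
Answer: $- \frac{29977}{3025575} \approx -0.0099079$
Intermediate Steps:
$D{\left(S \right)} = - 4 S^{2}$
$r{\left(t \right)} = \left(20 + t\right) \left(t - 4 t^{2}\right)$
$q{\left(G \right)} = -23 + 3 G^{2}$ ($q{\left(G \right)} = \left(G^{2} + \left(G + G\right) G\right) - 23 = \left(G^{2} + 2 G G\right) - 23 = \left(G^{2} + 2 G^{2}\right) - 23 = 3 G^{2} - 23 = -23 + 3 G^{2}$)
$\frac{q{\left(100 \right)}}{r{\left(85 \right)}} = \frac{-23 + 3 \cdot 100^{2}}{85 \left(20 - 6715 - 4 \cdot 85^{2}\right)} = \frac{-23 + 3 \cdot 10000}{85 \left(20 - 6715 - 28900\right)} = \frac{-23 + 30000}{85 \left(20 - 6715 - 28900\right)} = \frac{29977}{85 \left(-35595\right)} = \frac{29977}{-3025575} = 29977 \left(- \frac{1}{3025575}\right) = - \frac{29977}{3025575}$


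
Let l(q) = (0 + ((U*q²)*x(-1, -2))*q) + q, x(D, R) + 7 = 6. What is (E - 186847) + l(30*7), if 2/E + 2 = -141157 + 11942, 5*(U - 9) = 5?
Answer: -11990903043231/129217 ≈ -9.2797e+7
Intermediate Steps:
U = 10 (U = 9 + (⅕)*5 = 9 + 1 = 10)
x(D, R) = -1 (x(D, R) = -7 + 6 = -1)
E = -2/129217 (E = 2/(-2 + (-141157 + 11942)) = 2/(-2 - 129215) = 2/(-129217) = 2*(-1/129217) = -2/129217 ≈ -1.5478e-5)
l(q) = q - 10*q³ (l(q) = (0 + ((10*q²)*(-1))*q) + q = (0 + (-10*q²)*q) + q = (0 - 10*q³) + q = -10*q³ + q = q - 10*q³)
(E - 186847) + l(30*7) = (-2/129217 - 186847) + (30*7 - 10*(30*7)³) = -24143808801/129217 + (210 - 10*210³) = -24143808801/129217 + (210 - 10*9261000) = -24143808801/129217 + (210 - 92610000) = -24143808801/129217 - 92609790 = -11990903043231/129217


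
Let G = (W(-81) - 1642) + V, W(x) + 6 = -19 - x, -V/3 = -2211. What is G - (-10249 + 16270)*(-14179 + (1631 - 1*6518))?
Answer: 114801433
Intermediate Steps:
V = 6633 (V = -3*(-2211) = 6633)
W(x) = -25 - x (W(x) = -6 + (-19 - x) = -25 - x)
G = 5047 (G = ((-25 - 1*(-81)) - 1642) + 6633 = ((-25 + 81) - 1642) + 6633 = (56 - 1642) + 6633 = -1586 + 6633 = 5047)
G - (-10249 + 16270)*(-14179 + (1631 - 1*6518)) = 5047 - (-10249 + 16270)*(-14179 + (1631 - 1*6518)) = 5047 - 6021*(-14179 + (1631 - 6518)) = 5047 - 6021*(-14179 - 4887) = 5047 - 6021*(-19066) = 5047 - 1*(-114796386) = 5047 + 114796386 = 114801433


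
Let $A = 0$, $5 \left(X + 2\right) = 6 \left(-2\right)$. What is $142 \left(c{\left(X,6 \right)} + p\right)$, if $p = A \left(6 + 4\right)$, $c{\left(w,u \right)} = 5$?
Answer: $710$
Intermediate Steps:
$X = - \frac{22}{5}$ ($X = -2 + \frac{6 \left(-2\right)}{5} = -2 + \frac{1}{5} \left(-12\right) = -2 - \frac{12}{5} = - \frac{22}{5} \approx -4.4$)
$p = 0$ ($p = 0 \left(6 + 4\right) = 0 \cdot 10 = 0$)
$142 \left(c{\left(X,6 \right)} + p\right) = 142 \left(5 + 0\right) = 142 \cdot 5 = 710$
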